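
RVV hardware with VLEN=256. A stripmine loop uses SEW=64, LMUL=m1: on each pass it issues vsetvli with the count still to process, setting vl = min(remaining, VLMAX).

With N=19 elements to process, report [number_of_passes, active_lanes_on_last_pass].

[iterations, last_vl] = [5, 3]

VLMAX = (256 × 1) / 64 = 4 lanes
19 elements at 4/iter → 5 passes, remainder 3 on the last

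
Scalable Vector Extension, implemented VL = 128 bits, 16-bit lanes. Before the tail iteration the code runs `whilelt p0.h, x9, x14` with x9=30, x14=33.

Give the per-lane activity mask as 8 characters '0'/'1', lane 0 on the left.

128-bit reg / 16-bit elem → 8 lanes
whilelt: lane j active iff 30+j < 33 → j < 3 → 3 active
bits (lane 0 leftmost): 11100000

predicate = 11100000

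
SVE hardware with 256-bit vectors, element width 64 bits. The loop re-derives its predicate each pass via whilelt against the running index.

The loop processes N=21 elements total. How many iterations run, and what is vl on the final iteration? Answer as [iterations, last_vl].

256-bit reg / 64-bit elem → 4 lanes
21 elements at 4/iter → 6 passes, remainder 1 on the last

[iterations, last_vl] = [6, 1]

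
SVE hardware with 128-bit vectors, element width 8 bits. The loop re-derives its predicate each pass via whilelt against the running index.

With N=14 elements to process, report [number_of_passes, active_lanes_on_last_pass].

[iterations, last_vl] = [1, 14]

lane count: 128 div 8 = 16
14 elements at 16/iter → 1 passes, remainder 14 on the last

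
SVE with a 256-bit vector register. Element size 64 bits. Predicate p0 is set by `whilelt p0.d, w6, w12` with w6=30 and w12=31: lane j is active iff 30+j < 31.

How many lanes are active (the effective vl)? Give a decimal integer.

vl = 1

register lanes = 256/64 = 4
whilelt: lane j active iff 30+j < 31 → j < 1 → 1 active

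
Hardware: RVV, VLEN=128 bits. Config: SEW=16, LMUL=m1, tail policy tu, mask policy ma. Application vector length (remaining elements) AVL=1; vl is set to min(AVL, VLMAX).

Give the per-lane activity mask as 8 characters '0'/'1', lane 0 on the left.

lanes per group: 128·1/16 = 8
vl ← min(1, 8) = 1
bits (lane 0 leftmost): 10000000

predicate = 10000000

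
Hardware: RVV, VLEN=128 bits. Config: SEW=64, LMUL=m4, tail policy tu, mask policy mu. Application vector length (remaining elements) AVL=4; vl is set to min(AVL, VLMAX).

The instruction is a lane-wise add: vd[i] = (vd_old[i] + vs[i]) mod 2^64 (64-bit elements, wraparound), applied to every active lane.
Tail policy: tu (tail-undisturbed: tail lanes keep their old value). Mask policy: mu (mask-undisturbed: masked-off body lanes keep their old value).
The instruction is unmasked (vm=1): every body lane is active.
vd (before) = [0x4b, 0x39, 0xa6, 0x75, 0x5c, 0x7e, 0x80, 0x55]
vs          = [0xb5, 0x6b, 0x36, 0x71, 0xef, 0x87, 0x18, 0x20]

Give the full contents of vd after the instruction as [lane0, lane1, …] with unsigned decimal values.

vd = [256, 164, 220, 230, 92, 126, 128, 85]

VLMAX = VLEN×LMUL/SEW = 128×4/64 = 8
AVL=4 ≤ VLMAX=8, so vl = 4
[0] add(0x4b,0xb5) = 0x100
[1] add(0x39,0x6b) = 0xa4
[2] add(0xa6,0x36) = 0xdc
[3] add(0x75,0x71) = 0xe6
[4] tail/keep = 0x5c
[5] tail/keep = 0x7e
[6] tail/keep = 0x80
[7] tail/keep = 0x55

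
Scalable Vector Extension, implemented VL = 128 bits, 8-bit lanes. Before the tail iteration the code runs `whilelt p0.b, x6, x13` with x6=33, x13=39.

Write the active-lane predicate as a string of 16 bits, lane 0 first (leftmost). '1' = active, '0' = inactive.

predicate = 1111110000000000

lane count: 128 div 8 = 16
whilelt: lane j active iff 33+j < 39 → j < 6 → 6 active
bits (lane 0 leftmost): 1111110000000000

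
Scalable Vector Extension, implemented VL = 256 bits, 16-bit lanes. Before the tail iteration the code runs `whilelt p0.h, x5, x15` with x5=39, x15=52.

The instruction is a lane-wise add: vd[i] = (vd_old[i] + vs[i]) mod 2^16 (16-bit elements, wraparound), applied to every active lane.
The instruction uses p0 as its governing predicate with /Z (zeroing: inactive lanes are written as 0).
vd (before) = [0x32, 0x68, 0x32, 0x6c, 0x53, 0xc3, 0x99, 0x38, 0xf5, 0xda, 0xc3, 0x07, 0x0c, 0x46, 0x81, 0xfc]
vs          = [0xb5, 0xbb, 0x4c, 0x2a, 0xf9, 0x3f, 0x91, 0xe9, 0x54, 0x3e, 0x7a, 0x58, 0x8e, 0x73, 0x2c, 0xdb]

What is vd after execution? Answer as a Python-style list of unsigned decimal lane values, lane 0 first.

vd = [231, 291, 126, 150, 332, 258, 298, 289, 329, 280, 317, 95, 154, 0, 0, 0]

register lanes = 256/16 = 16
p0[j] = (39+j < 52); true for j=0..12 → 13 lanes set
vd[0] add(0x32,0xb5) -> 0xe7
vd[1] add(0x68,0xbb) -> 0x123
vd[2] add(0x32,0x4c) -> 0x7e
vd[3] add(0x6c,0x2a) -> 0x96
vd[4] add(0x53,0xf9) -> 0x14c
vd[5] add(0xc3,0x3f) -> 0x102
vd[6] add(0x99,0x91) -> 0x12a
vd[7] add(0x38,0xe9) -> 0x121
vd[8] add(0xf5,0x54) -> 0x149
vd[9] add(0xda,0x3e) -> 0x118
vd[10] add(0xc3,0x7a) -> 0x13d
vd[11] add(0x07,0x58) -> 0x5f
vd[12] add(0x0c,0x8e) -> 0x9a
vd[13] tail/zero -> 0x00
vd[14] tail/zero -> 0x00
vd[15] tail/zero -> 0x00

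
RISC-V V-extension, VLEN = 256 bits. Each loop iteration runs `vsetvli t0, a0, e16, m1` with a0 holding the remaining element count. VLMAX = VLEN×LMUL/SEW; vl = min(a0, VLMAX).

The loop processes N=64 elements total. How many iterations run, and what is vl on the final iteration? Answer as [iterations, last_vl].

VLMAX = VLEN×LMUL/SEW = 256×1/16 = 16
64 elements at 16/iter → 4 passes, remainder 16 on the last

[iterations, last_vl] = [4, 16]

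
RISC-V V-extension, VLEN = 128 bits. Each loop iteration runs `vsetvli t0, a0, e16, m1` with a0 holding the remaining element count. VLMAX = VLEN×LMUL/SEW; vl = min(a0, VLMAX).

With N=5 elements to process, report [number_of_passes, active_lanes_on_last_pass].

VLMAX = (128 × 1) / 16 = 8 lanes
N=5: ⌈5/8⌉ = 1 iters; last vl = 5 − 0×8 = 5

[iterations, last_vl] = [1, 5]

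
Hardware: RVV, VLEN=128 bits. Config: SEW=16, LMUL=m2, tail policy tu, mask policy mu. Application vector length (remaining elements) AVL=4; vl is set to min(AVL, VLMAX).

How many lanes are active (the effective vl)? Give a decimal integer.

vl = 4

VLMAX = (128 × 2) / 16 = 16 lanes
vl ← min(4, 16) = 4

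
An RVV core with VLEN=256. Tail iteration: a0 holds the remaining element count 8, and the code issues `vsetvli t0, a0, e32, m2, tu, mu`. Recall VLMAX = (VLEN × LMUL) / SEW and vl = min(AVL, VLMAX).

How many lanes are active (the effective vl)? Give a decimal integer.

vl = 8

lanes per group: 256·2/32 = 16
AVL=8 ≤ VLMAX=16, so vl = 8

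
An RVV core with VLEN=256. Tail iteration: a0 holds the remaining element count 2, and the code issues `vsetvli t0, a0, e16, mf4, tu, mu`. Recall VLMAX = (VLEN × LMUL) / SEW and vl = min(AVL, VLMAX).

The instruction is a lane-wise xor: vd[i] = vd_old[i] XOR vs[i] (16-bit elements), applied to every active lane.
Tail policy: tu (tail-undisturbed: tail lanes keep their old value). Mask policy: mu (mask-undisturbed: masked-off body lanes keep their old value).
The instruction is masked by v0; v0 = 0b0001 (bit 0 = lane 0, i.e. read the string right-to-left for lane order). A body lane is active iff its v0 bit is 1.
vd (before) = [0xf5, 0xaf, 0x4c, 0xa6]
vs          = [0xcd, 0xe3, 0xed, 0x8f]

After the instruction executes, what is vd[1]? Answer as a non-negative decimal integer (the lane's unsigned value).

VLMAX = VLEN×LMUL/SEW = 256×1/4/16 = 4
vl ← min(2, 4) = 2
vd[0] xor(0xf5,0xcd) -> 0x38
vd[1] mask-off/keep -> 0xaf
vd[2] tail/keep -> 0x4c
vd[3] tail/keep -> 0xa6

vd[1] = 175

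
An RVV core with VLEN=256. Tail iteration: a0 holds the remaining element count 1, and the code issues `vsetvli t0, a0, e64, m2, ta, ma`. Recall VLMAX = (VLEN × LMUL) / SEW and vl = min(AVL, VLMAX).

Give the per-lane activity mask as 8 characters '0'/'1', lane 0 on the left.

predicate = 10000000

VLMAX = VLEN×LMUL/SEW = 256×2/64 = 8
vl = min(AVL, VLMAX) = min(1, 8) = 1
bits (lane 0 leftmost): 10000000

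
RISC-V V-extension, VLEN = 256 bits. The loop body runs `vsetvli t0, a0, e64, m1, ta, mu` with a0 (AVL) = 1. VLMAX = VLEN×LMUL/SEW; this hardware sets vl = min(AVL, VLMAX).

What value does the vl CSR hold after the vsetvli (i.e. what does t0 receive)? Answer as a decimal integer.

vl = 1

lanes per group: 256·1/64 = 4
AVL=1 ≤ VLMAX=4, so vl = 1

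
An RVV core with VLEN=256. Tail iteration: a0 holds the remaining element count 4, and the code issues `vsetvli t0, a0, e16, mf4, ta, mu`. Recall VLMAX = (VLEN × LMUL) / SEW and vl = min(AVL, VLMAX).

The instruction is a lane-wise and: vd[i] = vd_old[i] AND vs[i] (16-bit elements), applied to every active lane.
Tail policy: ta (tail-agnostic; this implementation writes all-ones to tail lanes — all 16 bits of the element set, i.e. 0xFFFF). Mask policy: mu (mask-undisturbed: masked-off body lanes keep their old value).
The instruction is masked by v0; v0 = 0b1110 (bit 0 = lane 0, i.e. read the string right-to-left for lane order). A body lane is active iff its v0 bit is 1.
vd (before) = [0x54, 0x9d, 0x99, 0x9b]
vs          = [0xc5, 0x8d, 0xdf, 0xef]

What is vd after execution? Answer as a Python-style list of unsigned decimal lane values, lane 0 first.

lanes per group: 256·1/4/16 = 4
AVL=4 ≤ VLMAX=4, so vl = 4
lane  0: mask-off/keep ⇒ 0x54
lane  1: and(0x9d,0x8d) ⇒ 0x8d
lane  2: and(0x99,0xdf) ⇒ 0x99
lane  3: and(0x9b,0xef) ⇒ 0x8b

vd = [84, 141, 153, 139]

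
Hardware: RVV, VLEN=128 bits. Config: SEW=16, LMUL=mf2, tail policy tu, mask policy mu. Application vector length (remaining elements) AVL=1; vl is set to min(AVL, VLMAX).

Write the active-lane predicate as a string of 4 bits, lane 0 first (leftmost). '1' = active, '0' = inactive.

predicate = 1000

VLMAX = VLEN×LMUL/SEW = 128×1/2/16 = 4
vl ← min(1, 4) = 1
bits (lane 0 leftmost): 1000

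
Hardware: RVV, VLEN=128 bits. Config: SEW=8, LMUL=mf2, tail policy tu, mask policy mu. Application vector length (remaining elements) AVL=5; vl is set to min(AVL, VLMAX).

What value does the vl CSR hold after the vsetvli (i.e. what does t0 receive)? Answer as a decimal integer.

VLMAX = (128 × 1/2) / 8 = 8 lanes
vl ← min(5, 8) = 5

vl = 5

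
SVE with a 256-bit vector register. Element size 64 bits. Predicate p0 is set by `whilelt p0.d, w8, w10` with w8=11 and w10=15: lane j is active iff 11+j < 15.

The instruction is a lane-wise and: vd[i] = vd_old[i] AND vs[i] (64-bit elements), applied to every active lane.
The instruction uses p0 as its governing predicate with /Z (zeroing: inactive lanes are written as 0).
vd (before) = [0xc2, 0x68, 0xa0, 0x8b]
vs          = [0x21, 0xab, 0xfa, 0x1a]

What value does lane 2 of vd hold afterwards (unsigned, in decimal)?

vd[2] = 160

lane count: 256 div 64 = 4
whilelt: lane j active iff 11+j < 15 → j < 4 → 4 active
lane  0: and(0xc2,0x21) ⇒ 0x00
lane  1: and(0x68,0xab) ⇒ 0x28
lane  2: and(0xa0,0xfa) ⇒ 0xa0
lane  3: and(0x8b,0x1a) ⇒ 0x0a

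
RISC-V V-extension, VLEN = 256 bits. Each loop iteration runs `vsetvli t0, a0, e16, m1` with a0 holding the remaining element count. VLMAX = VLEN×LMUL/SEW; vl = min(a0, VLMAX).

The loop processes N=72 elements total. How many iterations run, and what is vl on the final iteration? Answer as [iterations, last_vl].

VLMAX = (256 × 1) / 16 = 16 lanes
72 elements at 16/iter → 5 passes, remainder 8 on the last

[iterations, last_vl] = [5, 8]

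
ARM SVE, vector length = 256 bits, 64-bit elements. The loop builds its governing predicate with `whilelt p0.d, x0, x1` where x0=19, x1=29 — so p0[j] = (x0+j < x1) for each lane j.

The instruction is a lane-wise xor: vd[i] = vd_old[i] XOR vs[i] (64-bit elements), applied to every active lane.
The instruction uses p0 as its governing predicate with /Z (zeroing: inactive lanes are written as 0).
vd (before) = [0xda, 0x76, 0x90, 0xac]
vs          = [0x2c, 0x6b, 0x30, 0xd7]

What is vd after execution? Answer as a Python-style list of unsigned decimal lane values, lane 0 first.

vd = [246, 29, 160, 123]

register lanes = 256/64 = 4
active while 19+j < 29, i.e. j ∈ [0,10) capped at 4 ⇒ 4
  i=0: xor(0xda,0x2c) → 246
  i=1: xor(0x76,0x6b) → 29
  i=2: xor(0x90,0x30) → 160
  i=3: xor(0xac,0xd7) → 123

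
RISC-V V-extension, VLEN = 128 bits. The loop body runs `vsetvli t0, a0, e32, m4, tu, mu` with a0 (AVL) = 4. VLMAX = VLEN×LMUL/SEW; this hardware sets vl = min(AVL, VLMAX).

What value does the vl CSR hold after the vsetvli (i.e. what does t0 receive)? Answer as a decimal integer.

VLMAX = VLEN×LMUL/SEW = 128×4/32 = 16
vl = min(AVL, VLMAX) = min(4, 16) = 4

vl = 4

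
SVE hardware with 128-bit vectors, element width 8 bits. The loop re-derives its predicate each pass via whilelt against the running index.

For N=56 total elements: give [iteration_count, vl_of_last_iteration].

[iterations, last_vl] = [4, 8]

lane count: 128 div 8 = 16
56 elements at 16/iter → 4 passes, remainder 8 on the last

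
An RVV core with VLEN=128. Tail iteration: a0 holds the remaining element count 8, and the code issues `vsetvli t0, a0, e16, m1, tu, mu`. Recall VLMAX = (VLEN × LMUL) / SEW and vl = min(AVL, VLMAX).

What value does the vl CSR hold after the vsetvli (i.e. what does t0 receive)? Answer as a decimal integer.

lanes per group: 128·1/16 = 8
vl ← min(8, 8) = 8

vl = 8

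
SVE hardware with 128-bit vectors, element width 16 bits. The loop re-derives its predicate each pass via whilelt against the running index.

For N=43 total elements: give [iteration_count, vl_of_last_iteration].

[iterations, last_vl] = [6, 3]

register lanes = 128/16 = 8
43 elements at 8/iter → 6 passes, remainder 3 on the last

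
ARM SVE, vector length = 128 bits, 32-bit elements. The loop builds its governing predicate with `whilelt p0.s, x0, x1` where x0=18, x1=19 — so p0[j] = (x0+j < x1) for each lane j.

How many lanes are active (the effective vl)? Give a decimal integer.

vl = 1

register lanes = 128/32 = 4
p0[j] = (18+j < 19); true for j=0..0 → 1 lanes set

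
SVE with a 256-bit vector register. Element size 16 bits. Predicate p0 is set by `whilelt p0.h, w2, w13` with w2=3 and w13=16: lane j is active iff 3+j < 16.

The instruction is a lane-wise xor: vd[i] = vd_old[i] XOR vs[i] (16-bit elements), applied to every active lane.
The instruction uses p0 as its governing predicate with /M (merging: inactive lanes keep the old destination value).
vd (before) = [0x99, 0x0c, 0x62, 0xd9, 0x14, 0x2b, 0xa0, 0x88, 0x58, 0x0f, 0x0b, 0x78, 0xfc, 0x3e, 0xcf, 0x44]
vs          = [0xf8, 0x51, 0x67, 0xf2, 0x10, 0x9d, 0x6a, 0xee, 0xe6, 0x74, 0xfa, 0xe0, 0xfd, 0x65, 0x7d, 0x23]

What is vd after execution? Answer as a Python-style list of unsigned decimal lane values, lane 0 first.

vd = [97, 93, 5, 43, 4, 182, 202, 102, 190, 123, 241, 152, 1, 62, 207, 68]

256-bit reg / 16-bit elem → 16 lanes
active while 3+j < 16, i.e. j ∈ [0,13) capped at 16 ⇒ 13
vd[0] xor(0x99,0xf8) -> 0x61
vd[1] xor(0x0c,0x51) -> 0x5d
vd[2] xor(0x62,0x67) -> 0x05
vd[3] xor(0xd9,0xf2) -> 0x2b
vd[4] xor(0x14,0x10) -> 0x04
vd[5] xor(0x2b,0x9d) -> 0xb6
vd[6] xor(0xa0,0x6a) -> 0xca
vd[7] xor(0x88,0xee) -> 0x66
vd[8] xor(0x58,0xe6) -> 0xbe
vd[9] xor(0x0f,0x74) -> 0x7b
vd[10] xor(0x0b,0xfa) -> 0xf1
vd[11] xor(0x78,0xe0) -> 0x98
vd[12] xor(0xfc,0xfd) -> 0x01
vd[13] tail/keep -> 0x3e
vd[14] tail/keep -> 0xcf
vd[15] tail/keep -> 0x44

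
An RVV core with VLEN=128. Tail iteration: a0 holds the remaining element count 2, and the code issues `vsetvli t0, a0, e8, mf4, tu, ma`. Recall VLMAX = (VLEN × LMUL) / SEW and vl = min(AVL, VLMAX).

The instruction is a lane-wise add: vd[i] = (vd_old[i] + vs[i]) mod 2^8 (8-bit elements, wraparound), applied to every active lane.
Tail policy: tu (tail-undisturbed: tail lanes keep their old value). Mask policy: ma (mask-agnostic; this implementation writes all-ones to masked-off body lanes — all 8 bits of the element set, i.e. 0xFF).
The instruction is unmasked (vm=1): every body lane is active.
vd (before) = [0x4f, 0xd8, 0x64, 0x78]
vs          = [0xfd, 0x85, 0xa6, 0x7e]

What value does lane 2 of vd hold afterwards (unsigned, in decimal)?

VLMAX = VLEN×LMUL/SEW = 128×1/4/8 = 4
vl = min(AVL, VLMAX) = min(2, 4) = 2
[0] add(0x4f,0xfd) = 0x4c
[1] add(0xd8,0x85) = 0x5d
[2] tail/keep = 0x64
[3] tail/keep = 0x78

vd[2] = 100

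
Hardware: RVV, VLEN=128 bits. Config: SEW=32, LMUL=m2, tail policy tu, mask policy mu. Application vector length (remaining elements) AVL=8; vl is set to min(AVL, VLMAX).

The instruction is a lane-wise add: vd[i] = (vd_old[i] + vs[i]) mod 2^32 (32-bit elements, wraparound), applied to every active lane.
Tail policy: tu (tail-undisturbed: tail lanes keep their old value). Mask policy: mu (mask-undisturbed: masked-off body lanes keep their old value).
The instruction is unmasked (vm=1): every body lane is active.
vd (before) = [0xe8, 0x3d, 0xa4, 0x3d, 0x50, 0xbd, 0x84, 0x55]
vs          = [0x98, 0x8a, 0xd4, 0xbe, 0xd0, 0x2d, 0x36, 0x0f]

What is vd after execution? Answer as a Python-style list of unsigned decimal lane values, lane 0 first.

lanes per group: 128·2/32 = 8
AVL=8 ≤ VLMAX=8, so vl = 8
vd[0] add(0xe8,0x98) -> 0x180
vd[1] add(0x3d,0x8a) -> 0xc7
vd[2] add(0xa4,0xd4) -> 0x178
vd[3] add(0x3d,0xbe) -> 0xfb
vd[4] add(0x50,0xd0) -> 0x120
vd[5] add(0xbd,0x2d) -> 0xea
vd[6] add(0x84,0x36) -> 0xba
vd[7] add(0x55,0x0f) -> 0x64

vd = [384, 199, 376, 251, 288, 234, 186, 100]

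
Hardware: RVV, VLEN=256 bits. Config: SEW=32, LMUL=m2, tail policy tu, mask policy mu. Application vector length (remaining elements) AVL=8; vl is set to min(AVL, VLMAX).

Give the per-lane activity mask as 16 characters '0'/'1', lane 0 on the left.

VLMAX = (256 × 2) / 32 = 16 lanes
vl ← min(8, 16) = 8
bits (lane 0 leftmost): 1111111100000000

predicate = 1111111100000000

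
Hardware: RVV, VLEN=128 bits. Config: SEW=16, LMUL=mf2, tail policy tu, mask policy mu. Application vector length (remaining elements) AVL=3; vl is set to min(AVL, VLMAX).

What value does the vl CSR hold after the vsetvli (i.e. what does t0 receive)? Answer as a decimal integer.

VLMAX = (128 × 1/2) / 16 = 4 lanes
AVL=3 ≤ VLMAX=4, so vl = 3

vl = 3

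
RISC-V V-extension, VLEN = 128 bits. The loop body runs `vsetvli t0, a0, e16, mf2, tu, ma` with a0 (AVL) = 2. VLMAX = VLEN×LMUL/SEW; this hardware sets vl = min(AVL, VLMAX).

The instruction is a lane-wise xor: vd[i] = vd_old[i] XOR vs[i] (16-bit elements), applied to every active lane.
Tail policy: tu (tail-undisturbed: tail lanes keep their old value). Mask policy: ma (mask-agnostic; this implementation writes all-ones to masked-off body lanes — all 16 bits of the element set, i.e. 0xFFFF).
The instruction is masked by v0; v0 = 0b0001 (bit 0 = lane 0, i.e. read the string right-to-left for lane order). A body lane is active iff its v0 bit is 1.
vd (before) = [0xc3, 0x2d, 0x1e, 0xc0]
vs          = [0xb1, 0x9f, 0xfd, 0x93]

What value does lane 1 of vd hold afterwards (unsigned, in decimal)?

VLMAX = VLEN×LMUL/SEW = 128×1/2/16 = 4
vl = min(AVL, VLMAX) = min(2, 4) = 2
[0] xor(0xc3,0xb1) = 0x72
[1] mask-off/ones = 0xffff
[2] tail/keep = 0x1e
[3] tail/keep = 0xc0

vd[1] = 65535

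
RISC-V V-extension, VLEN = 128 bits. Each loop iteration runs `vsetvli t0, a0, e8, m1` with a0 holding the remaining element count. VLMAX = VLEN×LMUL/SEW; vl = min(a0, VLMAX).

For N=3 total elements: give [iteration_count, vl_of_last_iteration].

[iterations, last_vl] = [1, 3]

VLMAX = (128 × 1) / 8 = 16 lanes
3 elements at 16/iter → 1 passes, remainder 3 on the last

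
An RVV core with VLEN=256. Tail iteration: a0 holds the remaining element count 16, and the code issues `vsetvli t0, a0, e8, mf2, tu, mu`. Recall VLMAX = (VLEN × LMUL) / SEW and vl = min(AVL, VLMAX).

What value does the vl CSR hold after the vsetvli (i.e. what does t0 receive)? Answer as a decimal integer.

lanes per group: 256·1/2/8 = 16
vl = min(AVL, VLMAX) = min(16, 16) = 16

vl = 16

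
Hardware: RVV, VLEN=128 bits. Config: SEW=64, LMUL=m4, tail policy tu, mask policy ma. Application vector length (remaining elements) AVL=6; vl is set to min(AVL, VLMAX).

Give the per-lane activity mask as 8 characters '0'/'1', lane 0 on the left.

predicate = 11111100

VLMAX = (128 × 4) / 64 = 8 lanes
AVL=6 ≤ VLMAX=8, so vl = 6
bits (lane 0 leftmost): 11111100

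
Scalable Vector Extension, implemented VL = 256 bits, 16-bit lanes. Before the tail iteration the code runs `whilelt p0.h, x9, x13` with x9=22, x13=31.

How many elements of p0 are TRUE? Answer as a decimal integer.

vl = 9

256-bit reg / 16-bit elem → 16 lanes
p0[j] = (22+j < 31); true for j=0..8 → 9 lanes set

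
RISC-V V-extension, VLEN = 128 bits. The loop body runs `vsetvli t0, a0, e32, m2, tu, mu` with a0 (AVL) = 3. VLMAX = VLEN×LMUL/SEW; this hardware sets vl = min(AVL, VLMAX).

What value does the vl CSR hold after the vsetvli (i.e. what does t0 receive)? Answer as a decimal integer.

vl = 3

lanes per group: 128·2/32 = 8
AVL=3 ≤ VLMAX=8, so vl = 3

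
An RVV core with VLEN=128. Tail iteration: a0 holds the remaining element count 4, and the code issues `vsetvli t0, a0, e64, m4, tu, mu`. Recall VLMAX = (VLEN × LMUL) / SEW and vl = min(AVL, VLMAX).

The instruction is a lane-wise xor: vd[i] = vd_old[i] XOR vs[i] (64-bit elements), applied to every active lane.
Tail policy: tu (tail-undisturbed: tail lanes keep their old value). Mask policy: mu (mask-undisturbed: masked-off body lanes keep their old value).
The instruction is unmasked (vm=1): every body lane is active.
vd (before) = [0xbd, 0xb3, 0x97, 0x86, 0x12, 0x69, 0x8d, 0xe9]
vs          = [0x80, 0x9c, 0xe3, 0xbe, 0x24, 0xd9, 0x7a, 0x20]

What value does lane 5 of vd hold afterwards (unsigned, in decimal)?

VLMAX = (128 × 4) / 64 = 8 lanes
vl ← min(4, 8) = 4
[0] xor(0xbd,0x80) = 0x3d
[1] xor(0xb3,0x9c) = 0x2f
[2] xor(0x97,0xe3) = 0x74
[3] xor(0x86,0xbe) = 0x38
[4] tail/keep = 0x12
[5] tail/keep = 0x69
[6] tail/keep = 0x8d
[7] tail/keep = 0xe9

vd[5] = 105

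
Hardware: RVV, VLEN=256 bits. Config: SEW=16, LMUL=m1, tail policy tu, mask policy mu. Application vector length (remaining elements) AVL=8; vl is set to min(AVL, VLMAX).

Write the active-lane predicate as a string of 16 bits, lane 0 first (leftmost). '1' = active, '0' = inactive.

predicate = 1111111100000000

lanes per group: 256·1/16 = 16
AVL=8 ≤ VLMAX=16, so vl = 8
bits (lane 0 leftmost): 1111111100000000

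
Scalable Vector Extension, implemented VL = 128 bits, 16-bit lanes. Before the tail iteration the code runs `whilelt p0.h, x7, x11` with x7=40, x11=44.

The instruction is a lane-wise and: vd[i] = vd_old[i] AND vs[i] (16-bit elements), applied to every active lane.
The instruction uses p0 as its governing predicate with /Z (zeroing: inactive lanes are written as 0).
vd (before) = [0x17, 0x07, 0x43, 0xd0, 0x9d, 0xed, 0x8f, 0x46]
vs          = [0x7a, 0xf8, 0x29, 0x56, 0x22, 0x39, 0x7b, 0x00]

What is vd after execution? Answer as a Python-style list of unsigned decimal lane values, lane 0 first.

vd = [18, 0, 1, 80, 0, 0, 0, 0]

register lanes = 128/16 = 8
active while 40+j < 44, i.e. j ∈ [0,4) capped at 8 ⇒ 4
vd[0] and(0x17,0x7a) -> 0x12
vd[1] and(0x07,0xf8) -> 0x00
vd[2] and(0x43,0x29) -> 0x01
vd[3] and(0xd0,0x56) -> 0x50
vd[4] tail/zero -> 0x00
vd[5] tail/zero -> 0x00
vd[6] tail/zero -> 0x00
vd[7] tail/zero -> 0x00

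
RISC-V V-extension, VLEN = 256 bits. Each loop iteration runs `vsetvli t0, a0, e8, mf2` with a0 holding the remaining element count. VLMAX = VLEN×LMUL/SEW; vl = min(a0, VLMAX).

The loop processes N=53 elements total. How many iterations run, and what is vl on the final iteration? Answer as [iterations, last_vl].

VLMAX = (256 × 1/2) / 8 = 16 lanes
N=53: ⌈53/16⌉ = 4 iters; last vl = 53 − 3×16 = 5

[iterations, last_vl] = [4, 5]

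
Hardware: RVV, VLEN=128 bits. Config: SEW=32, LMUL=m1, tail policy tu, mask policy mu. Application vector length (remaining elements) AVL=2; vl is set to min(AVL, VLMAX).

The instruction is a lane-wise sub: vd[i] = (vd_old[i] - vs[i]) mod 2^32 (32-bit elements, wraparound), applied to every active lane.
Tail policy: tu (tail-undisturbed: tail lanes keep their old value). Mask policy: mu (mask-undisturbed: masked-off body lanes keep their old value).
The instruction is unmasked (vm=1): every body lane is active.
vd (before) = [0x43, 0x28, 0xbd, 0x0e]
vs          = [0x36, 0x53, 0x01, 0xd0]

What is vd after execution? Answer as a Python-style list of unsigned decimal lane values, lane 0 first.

VLMAX = (128 × 1) / 32 = 4 lanes
vl ← min(2, 4) = 2
[0] sub(0x43,0x36) = 0x0d
[1] sub(0x28,0x53) = 0xffffffd5
[2] tail/keep = 0xbd
[3] tail/keep = 0x0e

vd = [13, 4294967253, 189, 14]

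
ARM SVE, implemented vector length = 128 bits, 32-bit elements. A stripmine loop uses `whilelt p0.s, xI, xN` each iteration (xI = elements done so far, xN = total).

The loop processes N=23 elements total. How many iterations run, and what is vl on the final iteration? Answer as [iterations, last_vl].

128-bit reg / 32-bit elem → 4 lanes
iterations = ceil(23/4) = 6; final-pass vl = 3

[iterations, last_vl] = [6, 3]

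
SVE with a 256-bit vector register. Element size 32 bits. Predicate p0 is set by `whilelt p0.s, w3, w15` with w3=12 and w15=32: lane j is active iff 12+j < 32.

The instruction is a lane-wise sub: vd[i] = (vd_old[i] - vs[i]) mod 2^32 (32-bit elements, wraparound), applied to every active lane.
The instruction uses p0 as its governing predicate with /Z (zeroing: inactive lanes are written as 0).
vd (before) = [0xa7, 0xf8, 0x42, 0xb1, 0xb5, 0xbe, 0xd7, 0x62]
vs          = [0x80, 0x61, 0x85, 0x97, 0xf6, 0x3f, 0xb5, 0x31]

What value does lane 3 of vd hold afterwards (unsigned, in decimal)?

vd[3] = 26

lane count: 256 div 32 = 8
whilelt: lane j active iff 12+j < 32 → j < 20 → 8 active
  i=0: sub(0xa7,0x80) → 39
  i=1: sub(0xf8,0x61) → 151
  i=2: sub(0x42,0x85) → 4294967229
  i=3: sub(0xb1,0x97) → 26
  i=4: sub(0xb5,0xf6) → 4294967231
  i=5: sub(0xbe,0x3f) → 127
  i=6: sub(0xd7,0xb5) → 34
  i=7: sub(0x62,0x31) → 49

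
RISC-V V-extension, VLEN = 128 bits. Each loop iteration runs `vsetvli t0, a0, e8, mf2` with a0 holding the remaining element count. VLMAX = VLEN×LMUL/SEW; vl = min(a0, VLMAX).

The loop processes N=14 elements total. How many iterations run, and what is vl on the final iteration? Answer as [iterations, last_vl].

lanes per group: 128·1/2/8 = 8
N=14: ⌈14/8⌉ = 2 iters; last vl = 14 − 1×8 = 6

[iterations, last_vl] = [2, 6]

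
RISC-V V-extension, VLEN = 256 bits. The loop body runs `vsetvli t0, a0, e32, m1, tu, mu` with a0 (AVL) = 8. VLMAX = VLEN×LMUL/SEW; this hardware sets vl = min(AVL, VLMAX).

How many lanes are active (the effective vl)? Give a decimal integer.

VLMAX = (256 × 1) / 32 = 8 lanes
vl ← min(8, 8) = 8

vl = 8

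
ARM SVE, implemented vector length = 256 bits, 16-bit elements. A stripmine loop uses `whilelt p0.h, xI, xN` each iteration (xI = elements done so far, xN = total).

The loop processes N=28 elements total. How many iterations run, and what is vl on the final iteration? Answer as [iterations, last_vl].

[iterations, last_vl] = [2, 12]

lane count: 256 div 16 = 16
N=28: ⌈28/16⌉ = 2 iters; last vl = 28 − 1×16 = 12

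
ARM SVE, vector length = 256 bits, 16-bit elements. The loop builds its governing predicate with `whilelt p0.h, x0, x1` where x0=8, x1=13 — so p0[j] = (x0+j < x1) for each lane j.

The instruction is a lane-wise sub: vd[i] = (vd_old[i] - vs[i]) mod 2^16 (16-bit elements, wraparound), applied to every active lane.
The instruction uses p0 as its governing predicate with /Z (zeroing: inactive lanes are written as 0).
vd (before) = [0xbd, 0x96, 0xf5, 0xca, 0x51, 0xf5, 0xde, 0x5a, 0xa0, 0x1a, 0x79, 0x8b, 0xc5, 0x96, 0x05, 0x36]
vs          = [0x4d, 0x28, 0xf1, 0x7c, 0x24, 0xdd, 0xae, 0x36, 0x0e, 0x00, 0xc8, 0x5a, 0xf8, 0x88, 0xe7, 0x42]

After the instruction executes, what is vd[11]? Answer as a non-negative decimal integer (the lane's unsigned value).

256-bit reg / 16-bit elem → 16 lanes
whilelt: lane j active iff 8+j < 13 → j < 5 → 5 active
[0] sub(0xbd,0x4d) = 0x70
[1] sub(0x96,0x28) = 0x6e
[2] sub(0xf5,0xf1) = 0x04
[3] sub(0xca,0x7c) = 0x4e
[4] sub(0x51,0x24) = 0x2d
[5] tail/zero = 0x00
[6] tail/zero = 0x00
[7] tail/zero = 0x00
[8] tail/zero = 0x00
[9] tail/zero = 0x00
[10] tail/zero = 0x00
[11] tail/zero = 0x00
[12] tail/zero = 0x00
[13] tail/zero = 0x00
[14] tail/zero = 0x00
[15] tail/zero = 0x00

vd[11] = 0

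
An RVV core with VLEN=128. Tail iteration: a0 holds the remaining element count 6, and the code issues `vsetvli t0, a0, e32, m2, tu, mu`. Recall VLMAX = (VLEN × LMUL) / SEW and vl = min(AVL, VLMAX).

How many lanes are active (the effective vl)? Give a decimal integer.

VLMAX = VLEN×LMUL/SEW = 128×2/32 = 8
vl ← min(6, 8) = 6

vl = 6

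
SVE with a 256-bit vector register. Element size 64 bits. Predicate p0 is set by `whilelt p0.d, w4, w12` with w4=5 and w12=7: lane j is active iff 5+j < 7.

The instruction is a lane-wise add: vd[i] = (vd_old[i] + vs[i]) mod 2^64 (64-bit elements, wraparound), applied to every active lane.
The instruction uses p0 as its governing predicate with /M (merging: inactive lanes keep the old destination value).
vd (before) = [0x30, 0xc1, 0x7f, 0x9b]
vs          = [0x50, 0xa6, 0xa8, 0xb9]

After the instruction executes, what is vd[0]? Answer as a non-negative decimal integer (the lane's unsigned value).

vd[0] = 128

register lanes = 256/64 = 4
p0[j] = (5+j < 7); true for j=0..1 → 2 lanes set
vd[0] add(0x30,0x50) -> 0x80
vd[1] add(0xc1,0xa6) -> 0x167
vd[2] tail/keep -> 0x7f
vd[3] tail/keep -> 0x9b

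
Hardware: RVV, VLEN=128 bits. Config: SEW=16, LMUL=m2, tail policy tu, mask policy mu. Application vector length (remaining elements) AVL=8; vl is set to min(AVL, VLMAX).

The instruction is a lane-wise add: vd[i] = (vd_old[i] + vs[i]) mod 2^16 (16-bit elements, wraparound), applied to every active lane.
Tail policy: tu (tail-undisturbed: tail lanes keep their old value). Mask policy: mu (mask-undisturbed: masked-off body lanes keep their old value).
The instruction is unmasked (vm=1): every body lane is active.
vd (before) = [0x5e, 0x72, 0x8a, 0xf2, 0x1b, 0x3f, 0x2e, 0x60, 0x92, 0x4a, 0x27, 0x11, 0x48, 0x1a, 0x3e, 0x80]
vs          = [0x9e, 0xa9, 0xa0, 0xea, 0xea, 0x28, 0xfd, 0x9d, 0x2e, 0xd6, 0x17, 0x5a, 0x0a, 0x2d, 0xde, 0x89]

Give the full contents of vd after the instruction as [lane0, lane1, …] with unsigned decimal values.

VLMAX = (128 × 2) / 16 = 16 lanes
vl = min(AVL, VLMAX) = min(8, 16) = 8
vd[0] add(0x5e,0x9e) -> 0xfc
vd[1] add(0x72,0xa9) -> 0x11b
vd[2] add(0x8a,0xa0) -> 0x12a
vd[3] add(0xf2,0xea) -> 0x1dc
vd[4] add(0x1b,0xea) -> 0x105
vd[5] add(0x3f,0x28) -> 0x67
vd[6] add(0x2e,0xfd) -> 0x12b
vd[7] add(0x60,0x9d) -> 0xfd
vd[8] tail/keep -> 0x92
vd[9] tail/keep -> 0x4a
vd[10] tail/keep -> 0x27
vd[11] tail/keep -> 0x11
vd[12] tail/keep -> 0x48
vd[13] tail/keep -> 0x1a
vd[14] tail/keep -> 0x3e
vd[15] tail/keep -> 0x80

vd = [252, 283, 298, 476, 261, 103, 299, 253, 146, 74, 39, 17, 72, 26, 62, 128]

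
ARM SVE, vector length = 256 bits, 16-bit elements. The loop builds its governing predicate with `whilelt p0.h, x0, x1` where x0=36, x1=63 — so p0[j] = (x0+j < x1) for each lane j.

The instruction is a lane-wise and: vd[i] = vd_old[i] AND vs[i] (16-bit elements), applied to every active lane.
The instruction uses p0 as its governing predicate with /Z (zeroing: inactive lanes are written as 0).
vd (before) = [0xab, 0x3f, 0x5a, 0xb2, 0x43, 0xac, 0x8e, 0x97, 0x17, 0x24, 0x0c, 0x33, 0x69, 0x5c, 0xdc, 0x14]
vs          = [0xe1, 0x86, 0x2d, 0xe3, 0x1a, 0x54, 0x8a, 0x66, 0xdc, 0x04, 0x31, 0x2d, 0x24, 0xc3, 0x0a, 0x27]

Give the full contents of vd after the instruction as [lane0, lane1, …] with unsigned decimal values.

vd = [161, 6, 8, 162, 2, 4, 138, 6, 20, 4, 0, 33, 32, 64, 8, 4]

register lanes = 256/16 = 16
p0[j] = (36+j < 63); true for j=0..15 → 16 lanes set
lane  0: and(0xab,0xe1) ⇒ 0xa1
lane  1: and(0x3f,0x86) ⇒ 0x06
lane  2: and(0x5a,0x2d) ⇒ 0x08
lane  3: and(0xb2,0xe3) ⇒ 0xa2
lane  4: and(0x43,0x1a) ⇒ 0x02
lane  5: and(0xac,0x54) ⇒ 0x04
lane  6: and(0x8e,0x8a) ⇒ 0x8a
lane  7: and(0x97,0x66) ⇒ 0x06
lane  8: and(0x17,0xdc) ⇒ 0x14
lane  9: and(0x24,0x04) ⇒ 0x04
lane 10: and(0x0c,0x31) ⇒ 0x00
lane 11: and(0x33,0x2d) ⇒ 0x21
lane 12: and(0x69,0x24) ⇒ 0x20
lane 13: and(0x5c,0xc3) ⇒ 0x40
lane 14: and(0xdc,0x0a) ⇒ 0x08
lane 15: and(0x14,0x27) ⇒ 0x04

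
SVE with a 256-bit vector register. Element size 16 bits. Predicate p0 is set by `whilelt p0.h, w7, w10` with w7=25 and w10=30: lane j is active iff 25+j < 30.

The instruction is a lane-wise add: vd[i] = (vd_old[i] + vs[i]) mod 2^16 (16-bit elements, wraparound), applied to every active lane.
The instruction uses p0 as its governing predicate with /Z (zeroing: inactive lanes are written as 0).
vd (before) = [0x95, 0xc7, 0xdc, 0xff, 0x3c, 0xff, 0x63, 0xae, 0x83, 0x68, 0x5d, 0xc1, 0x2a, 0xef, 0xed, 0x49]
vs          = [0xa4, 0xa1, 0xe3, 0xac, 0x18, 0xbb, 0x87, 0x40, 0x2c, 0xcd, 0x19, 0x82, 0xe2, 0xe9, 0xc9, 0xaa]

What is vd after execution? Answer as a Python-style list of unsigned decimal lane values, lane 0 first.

lane count: 256 div 16 = 16
whilelt: lane j active iff 25+j < 30 → j < 5 → 5 active
vd[0] add(0x95,0xa4) -> 0x139
vd[1] add(0xc7,0xa1) -> 0x168
vd[2] add(0xdc,0xe3) -> 0x1bf
vd[3] add(0xff,0xac) -> 0x1ab
vd[4] add(0x3c,0x18) -> 0x54
vd[5] tail/zero -> 0x00
vd[6] tail/zero -> 0x00
vd[7] tail/zero -> 0x00
vd[8] tail/zero -> 0x00
vd[9] tail/zero -> 0x00
vd[10] tail/zero -> 0x00
vd[11] tail/zero -> 0x00
vd[12] tail/zero -> 0x00
vd[13] tail/zero -> 0x00
vd[14] tail/zero -> 0x00
vd[15] tail/zero -> 0x00

vd = [313, 360, 447, 427, 84, 0, 0, 0, 0, 0, 0, 0, 0, 0, 0, 0]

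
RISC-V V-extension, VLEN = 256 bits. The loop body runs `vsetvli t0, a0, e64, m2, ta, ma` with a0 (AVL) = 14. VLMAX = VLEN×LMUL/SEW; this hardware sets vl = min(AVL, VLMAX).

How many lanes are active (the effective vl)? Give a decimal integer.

vl = 8

VLMAX = VLEN×LMUL/SEW = 256×2/64 = 8
vl ← min(14, 8) = 8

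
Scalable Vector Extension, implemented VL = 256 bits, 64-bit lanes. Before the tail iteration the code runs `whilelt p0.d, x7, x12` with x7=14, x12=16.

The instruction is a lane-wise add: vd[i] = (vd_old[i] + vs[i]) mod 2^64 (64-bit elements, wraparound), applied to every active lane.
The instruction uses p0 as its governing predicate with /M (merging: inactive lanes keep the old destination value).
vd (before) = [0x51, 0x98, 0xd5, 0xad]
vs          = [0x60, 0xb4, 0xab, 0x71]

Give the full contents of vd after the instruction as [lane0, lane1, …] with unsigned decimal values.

vd = [177, 332, 213, 173]

256-bit reg / 64-bit elem → 4 lanes
active while 14+j < 16, i.e. j ∈ [0,2) capped at 4 ⇒ 2
[0] add(0x51,0x60) = 0xb1
[1] add(0x98,0xb4) = 0x14c
[2] tail/keep = 0xd5
[3] tail/keep = 0xad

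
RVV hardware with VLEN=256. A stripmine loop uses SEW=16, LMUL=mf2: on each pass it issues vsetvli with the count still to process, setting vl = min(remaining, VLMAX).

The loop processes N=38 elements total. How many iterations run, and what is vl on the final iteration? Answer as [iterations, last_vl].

VLMAX = (256 × 1/2) / 16 = 8 lanes
38 elements at 8/iter → 5 passes, remainder 6 on the last

[iterations, last_vl] = [5, 6]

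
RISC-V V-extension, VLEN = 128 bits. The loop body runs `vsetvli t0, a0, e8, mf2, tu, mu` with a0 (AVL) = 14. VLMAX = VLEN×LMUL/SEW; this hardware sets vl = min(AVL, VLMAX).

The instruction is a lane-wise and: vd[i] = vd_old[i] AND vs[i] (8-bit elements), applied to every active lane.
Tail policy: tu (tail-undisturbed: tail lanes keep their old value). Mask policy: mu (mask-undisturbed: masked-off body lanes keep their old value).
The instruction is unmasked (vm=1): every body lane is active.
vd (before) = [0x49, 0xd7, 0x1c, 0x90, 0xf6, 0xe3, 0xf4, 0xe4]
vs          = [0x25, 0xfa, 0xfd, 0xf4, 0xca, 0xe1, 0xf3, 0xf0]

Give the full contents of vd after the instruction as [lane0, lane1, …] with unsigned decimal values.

VLMAX = VLEN×LMUL/SEW = 128×1/2/8 = 8
vl = min(AVL, VLMAX) = min(14, 8) = 8
  i=0: and(0x49,0x25) → 1
  i=1: and(0xd7,0xfa) → 210
  i=2: and(0x1c,0xfd) → 28
  i=3: and(0x90,0xf4) → 144
  i=4: and(0xf6,0xca) → 194
  i=5: and(0xe3,0xe1) → 225
  i=6: and(0xf4,0xf3) → 240
  i=7: and(0xe4,0xf0) → 224

vd = [1, 210, 28, 144, 194, 225, 240, 224]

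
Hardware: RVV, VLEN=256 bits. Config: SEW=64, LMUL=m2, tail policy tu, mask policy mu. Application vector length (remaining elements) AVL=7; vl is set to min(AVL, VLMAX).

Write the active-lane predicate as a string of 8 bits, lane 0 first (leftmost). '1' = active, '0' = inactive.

predicate = 11111110

VLMAX = VLEN×LMUL/SEW = 256×2/64 = 8
vl = min(AVL, VLMAX) = min(7, 8) = 7
bits (lane 0 leftmost): 11111110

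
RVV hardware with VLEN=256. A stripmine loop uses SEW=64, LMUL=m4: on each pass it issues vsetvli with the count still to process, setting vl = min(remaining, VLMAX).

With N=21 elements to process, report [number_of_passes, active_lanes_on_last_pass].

[iterations, last_vl] = [2, 5]

VLMAX = (256 × 4) / 64 = 16 lanes
iterations = ceil(21/16) = 2; final-pass vl = 5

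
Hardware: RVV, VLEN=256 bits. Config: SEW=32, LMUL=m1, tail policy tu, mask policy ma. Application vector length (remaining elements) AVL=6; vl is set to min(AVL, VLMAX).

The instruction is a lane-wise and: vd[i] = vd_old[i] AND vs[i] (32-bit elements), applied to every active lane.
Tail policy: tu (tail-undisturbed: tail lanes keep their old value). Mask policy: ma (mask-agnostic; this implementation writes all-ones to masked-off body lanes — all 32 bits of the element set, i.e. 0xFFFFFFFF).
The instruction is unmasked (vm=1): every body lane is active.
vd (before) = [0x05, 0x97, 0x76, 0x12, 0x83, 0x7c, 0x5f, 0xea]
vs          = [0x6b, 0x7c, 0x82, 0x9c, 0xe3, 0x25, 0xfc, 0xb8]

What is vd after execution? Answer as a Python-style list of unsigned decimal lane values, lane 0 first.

VLMAX = (256 × 1) / 32 = 8 lanes
vl ← min(6, 8) = 6
lane  0: and(0x05,0x6b) ⇒ 0x01
lane  1: and(0x97,0x7c) ⇒ 0x14
lane  2: and(0x76,0x82) ⇒ 0x02
lane  3: and(0x12,0x9c) ⇒ 0x10
lane  4: and(0x83,0xe3) ⇒ 0x83
lane  5: and(0x7c,0x25) ⇒ 0x24
lane  6: tail/keep ⇒ 0x5f
lane  7: tail/keep ⇒ 0xea

vd = [1, 20, 2, 16, 131, 36, 95, 234]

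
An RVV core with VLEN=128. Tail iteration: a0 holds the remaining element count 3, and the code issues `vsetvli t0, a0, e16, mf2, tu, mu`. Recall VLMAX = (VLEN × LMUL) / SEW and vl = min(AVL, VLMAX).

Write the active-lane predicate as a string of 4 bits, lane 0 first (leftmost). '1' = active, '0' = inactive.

predicate = 1110

lanes per group: 128·1/2/16 = 4
vl = min(AVL, VLMAX) = min(3, 4) = 3
bits (lane 0 leftmost): 1110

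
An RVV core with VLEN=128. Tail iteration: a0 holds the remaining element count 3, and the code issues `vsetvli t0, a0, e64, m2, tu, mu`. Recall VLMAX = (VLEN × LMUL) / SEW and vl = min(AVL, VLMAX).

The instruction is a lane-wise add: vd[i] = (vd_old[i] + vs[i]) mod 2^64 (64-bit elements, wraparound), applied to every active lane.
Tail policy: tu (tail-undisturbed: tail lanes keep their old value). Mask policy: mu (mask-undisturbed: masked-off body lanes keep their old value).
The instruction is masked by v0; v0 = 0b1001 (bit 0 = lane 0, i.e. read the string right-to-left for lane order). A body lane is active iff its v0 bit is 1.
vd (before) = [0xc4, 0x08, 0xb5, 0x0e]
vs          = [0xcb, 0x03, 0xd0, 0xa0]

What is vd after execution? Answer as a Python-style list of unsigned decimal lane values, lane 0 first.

lanes per group: 128·2/64 = 4
AVL=3 ≤ VLMAX=4, so vl = 3
[0] add(0xc4,0xcb) = 0x18f
[1] mask-off/keep = 0x08
[2] mask-off/keep = 0xb5
[3] tail/keep = 0x0e

vd = [399, 8, 181, 14]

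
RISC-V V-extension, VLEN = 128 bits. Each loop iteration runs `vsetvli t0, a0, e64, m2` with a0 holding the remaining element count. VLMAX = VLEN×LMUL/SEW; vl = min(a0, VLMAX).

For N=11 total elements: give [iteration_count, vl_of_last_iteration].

VLMAX = (128 × 2) / 64 = 4 lanes
11 elements at 4/iter → 3 passes, remainder 3 on the last

[iterations, last_vl] = [3, 3]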